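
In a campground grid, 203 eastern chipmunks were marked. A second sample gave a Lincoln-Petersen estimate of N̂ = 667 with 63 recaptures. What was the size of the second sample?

C = 207

From N = M·C/R: C = N·R / M = 667·63 / 203 = 42021 / 203 = 207.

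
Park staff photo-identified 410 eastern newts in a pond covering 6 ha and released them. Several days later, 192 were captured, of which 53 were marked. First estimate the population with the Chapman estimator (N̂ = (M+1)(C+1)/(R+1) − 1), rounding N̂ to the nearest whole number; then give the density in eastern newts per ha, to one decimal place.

density ≈ 244.7 eastern newts per ha

N̂ = 411·193/54 − 1 = 79323/54 − 1 ≈ 1467.9 → 1468
Density = N̂ / area = 1468 / 6 ≈ 244.67 → 244.7 per ha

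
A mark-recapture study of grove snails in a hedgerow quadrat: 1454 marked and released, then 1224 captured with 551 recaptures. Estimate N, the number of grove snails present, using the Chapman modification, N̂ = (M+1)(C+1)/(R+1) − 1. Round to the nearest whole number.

N̂ = (1454+1)(1224+1)/(551+1) − 1 = 1455·1225/552 − 1
= 1782375/552 − 1 ≈ 3228.9 − 1 ≈ 3227.9 → 3228

N ≈ 3228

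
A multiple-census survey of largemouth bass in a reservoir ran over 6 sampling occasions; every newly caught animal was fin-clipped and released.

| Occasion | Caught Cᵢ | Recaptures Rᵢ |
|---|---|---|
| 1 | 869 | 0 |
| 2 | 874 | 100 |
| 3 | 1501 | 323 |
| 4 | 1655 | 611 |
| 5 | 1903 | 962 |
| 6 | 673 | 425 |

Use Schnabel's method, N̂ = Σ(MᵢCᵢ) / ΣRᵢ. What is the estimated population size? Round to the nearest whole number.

Marked at large before each occasion: Mᵢ = Σⱼ<ᵢ (Cⱼ − Rⱼ) → M1=0, M2=869, M3=1643, M4=2821, M5=3865, M6=4806
Σ MᵢCᵢ = 0·869 + 869·874 + 1643·1501 + 2821·1655 + 3865·1903 + 4806·673 = 0 + 759506 + 2466143 + 4668755 + 7355095 + 3234438 = 18483937
Σ Rᵢ = 0 + 100 + 323 + 611 + 962 + 425 = 2421
N̂ = 18483937 / 2421 ≈ 7634.8 → 7635

N ≈ 7635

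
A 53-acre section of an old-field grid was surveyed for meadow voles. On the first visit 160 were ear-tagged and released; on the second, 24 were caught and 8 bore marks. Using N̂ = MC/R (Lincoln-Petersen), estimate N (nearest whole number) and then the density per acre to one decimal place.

density ≈ 9.1 meadow voles per acre

N̂ = 160·24/8 = 3840/8 = 480
Density = N̂ / area = 480 / 53 ≈ 9.06 → 9.1 per acre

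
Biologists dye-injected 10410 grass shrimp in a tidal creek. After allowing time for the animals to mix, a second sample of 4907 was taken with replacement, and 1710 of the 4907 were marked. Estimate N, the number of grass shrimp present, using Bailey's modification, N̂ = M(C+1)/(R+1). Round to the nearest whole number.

N ≈ 29,861

N̂ = 10410·(4907+1)/(1710+1) = 10410·4908/1711 = 51092280/1711 ≈ 29861.1 → 29861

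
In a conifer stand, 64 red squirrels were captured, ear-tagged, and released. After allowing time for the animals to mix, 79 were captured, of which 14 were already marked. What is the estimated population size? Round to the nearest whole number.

The marked fraction in the recapture sample should equal the marked fraction in the population: 14/79 = 64/N.
N = (64 × 79) / 14 = 5056 / 14 ≈ 361.1 → 361

N ≈ 361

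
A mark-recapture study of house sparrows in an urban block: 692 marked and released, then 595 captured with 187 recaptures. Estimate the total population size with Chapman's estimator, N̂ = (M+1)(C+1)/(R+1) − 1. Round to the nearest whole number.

N̂ = (692+1)(595+1)/(187+1) − 1 = 693·596/188 − 1
= 413028/188 − 1 ≈ 2197.0 − 1 ≈ 2196.0 → 2196

N ≈ 2196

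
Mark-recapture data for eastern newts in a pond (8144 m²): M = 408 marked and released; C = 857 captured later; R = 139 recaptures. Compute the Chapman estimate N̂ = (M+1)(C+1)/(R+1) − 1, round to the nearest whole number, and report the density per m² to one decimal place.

density ≈ 0.3 eastern newts per m²

N̂ = 409·858/140 − 1 = 350922/140 − 1 ≈ 2505.6 → 2506
Density = N̂ / area = 2506 / 8144 ≈ 0.31 → 0.3 per m²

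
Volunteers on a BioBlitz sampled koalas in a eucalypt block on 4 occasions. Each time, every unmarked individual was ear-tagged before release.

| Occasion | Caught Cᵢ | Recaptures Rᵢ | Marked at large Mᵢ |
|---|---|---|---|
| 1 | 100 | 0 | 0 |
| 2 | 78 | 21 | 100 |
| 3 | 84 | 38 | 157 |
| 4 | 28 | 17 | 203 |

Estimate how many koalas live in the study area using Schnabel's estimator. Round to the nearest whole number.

Σ MᵢCᵢ = 0·100 + 100·78 + 157·84 + 203·28 = 0 + 7800 + 13188 + 5684 = 26672
Σ Rᵢ = 0 + 21 + 38 + 17 = 76
N̂ = 26672 / 76 ≈ 350.9 → 351

N ≈ 351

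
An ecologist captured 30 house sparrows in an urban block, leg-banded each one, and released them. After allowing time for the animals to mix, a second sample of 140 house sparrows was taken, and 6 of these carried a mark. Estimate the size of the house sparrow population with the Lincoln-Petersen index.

N = 700

N = (30 × 140) / 6 = 4200 / 6 = 700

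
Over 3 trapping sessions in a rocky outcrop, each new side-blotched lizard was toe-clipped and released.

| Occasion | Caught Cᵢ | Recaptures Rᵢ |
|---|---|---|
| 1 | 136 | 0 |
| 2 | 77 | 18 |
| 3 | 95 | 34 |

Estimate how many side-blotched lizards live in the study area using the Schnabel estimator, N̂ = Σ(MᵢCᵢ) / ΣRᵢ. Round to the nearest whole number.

Marked at large before each occasion: Mᵢ = Σⱼ<ᵢ (Cⱼ − Rⱼ) → M1=0, M2=136, M3=195
Σ MᵢCᵢ = 0·136 + 136·77 + 195·95 = 0 + 10472 + 18525 = 28997
Σ Rᵢ = 0 + 18 + 34 = 52
N̂ = 28997 / 52 ≈ 557.6 → 558

N ≈ 558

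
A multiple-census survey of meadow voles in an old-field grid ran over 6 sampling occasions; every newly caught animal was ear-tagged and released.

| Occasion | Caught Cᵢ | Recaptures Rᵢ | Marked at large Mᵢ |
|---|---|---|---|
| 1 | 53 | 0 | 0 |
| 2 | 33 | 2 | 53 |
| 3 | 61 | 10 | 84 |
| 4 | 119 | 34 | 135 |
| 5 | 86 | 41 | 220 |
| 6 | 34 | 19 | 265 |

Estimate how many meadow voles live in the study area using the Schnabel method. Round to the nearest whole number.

N ≈ 480

Σ MᵢCᵢ = 0·53 + 53·33 + 84·61 + 135·119 + 220·86 + 265·34 = 0 + 1749 + 5124 + 16065 + 18920 + 9010 = 50868
Σ Rᵢ = 0 + 2 + 10 + 34 + 41 + 19 = 106
N̂ = 50868 / 106 ≈ 479.9 → 480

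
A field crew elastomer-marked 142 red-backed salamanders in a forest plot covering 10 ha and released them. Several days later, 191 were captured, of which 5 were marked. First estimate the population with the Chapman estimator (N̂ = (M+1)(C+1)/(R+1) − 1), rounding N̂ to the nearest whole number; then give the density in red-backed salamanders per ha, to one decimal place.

N̂ = 143·192/6 − 1 = 27456/6 − 1 = 4575
Density = N̂ / area = 4575 / 10 ≈ 457.50 → 457.5 per ha

density ≈ 457.5 red-backed salamanders per ha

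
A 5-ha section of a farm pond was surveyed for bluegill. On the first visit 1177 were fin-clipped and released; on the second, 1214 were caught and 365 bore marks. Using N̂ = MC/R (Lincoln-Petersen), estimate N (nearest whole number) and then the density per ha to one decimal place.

density ≈ 783.0 bluegill per ha

N̂ = 1177·1214/365 = 1428878/365 ≈ 3914.7 → 3915
Density = N̂ / area = 3915 / 5 = 783.0 per ha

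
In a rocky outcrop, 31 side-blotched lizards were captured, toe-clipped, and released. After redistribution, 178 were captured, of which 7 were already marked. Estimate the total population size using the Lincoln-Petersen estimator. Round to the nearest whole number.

The marked fraction in the recapture sample should equal the marked fraction in the population: 7/178 = 31/N.
N = (31 × 178) / 7 = 5518 / 7 ≈ 788.3 → 788

N ≈ 788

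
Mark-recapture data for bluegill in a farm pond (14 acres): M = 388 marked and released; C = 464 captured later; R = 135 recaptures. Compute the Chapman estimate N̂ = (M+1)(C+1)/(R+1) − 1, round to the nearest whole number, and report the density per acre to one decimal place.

N̂ = 389·465/136 − 1 = 180885/136 − 1 ≈ 1329.0 → 1329
Density = N̂ / area = 1329 / 14 ≈ 94.93 → 94.9 per acre

density ≈ 94.9 bluegill per acre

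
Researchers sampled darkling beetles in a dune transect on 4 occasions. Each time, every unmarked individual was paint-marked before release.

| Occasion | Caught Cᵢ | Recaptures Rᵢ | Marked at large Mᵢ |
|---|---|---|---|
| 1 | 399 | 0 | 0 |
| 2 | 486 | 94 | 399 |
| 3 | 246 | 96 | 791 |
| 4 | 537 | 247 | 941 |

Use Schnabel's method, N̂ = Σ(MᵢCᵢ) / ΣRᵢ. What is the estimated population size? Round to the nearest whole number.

Σ MᵢCᵢ = 0·399 + 399·486 + 791·246 + 941·537 = 0 + 193914 + 194586 + 505317 = 893817
Σ Rᵢ = 0 + 94 + 96 + 247 = 437
N̂ = 893817 / 437 ≈ 2045.3 → 2045

N ≈ 2045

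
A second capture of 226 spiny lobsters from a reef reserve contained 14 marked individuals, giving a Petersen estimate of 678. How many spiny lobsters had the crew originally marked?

M = 42

From N = M·C/R: M = N·R / C = 678·14 / 226 = 9492 / 226 = 42.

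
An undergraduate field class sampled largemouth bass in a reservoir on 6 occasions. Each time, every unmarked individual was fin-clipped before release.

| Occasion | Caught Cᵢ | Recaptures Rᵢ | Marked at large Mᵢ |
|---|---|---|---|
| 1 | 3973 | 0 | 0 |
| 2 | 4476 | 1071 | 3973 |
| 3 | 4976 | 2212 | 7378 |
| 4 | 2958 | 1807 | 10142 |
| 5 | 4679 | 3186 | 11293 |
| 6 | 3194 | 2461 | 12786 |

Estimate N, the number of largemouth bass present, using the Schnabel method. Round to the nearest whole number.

Σ MᵢCᵢ = 0·3973 + 3973·4476 + 7378·4976 + 10142·2958 + 11293·4679 + 12786·3194 = 0 + 17783148 + 36712928 + 30000036 + 52839947 + 40838484 = 178174543
Σ Rᵢ = 0 + 1071 + 2212 + 1807 + 3186 + 2461 = 10737
N̂ = 178174543 / 10737 ≈ 16594.4 → 16594

N ≈ 16,594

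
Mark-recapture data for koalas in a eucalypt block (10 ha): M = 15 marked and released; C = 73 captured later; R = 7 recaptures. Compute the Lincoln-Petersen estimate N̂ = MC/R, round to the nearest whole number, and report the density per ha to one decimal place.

density ≈ 15.6 koalas per ha

N̂ = 15·73/7 = 1095/7 ≈ 156.4 → 156
Density = N̂ / area = 156 / 10 ≈ 15.60 → 15.6 per ha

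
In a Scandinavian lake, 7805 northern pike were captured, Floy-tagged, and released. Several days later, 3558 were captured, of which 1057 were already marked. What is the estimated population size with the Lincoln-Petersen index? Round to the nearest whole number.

N = (7805 × 3558) / 1057 = 27770190 / 1057 ≈ 26272.6 → 26273

N ≈ 26,273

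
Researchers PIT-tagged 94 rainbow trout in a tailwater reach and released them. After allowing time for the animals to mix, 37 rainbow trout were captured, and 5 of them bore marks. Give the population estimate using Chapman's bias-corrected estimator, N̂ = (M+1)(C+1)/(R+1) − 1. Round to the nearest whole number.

N̂ = (94+1)(37+1)/(5+1) − 1 = 95·38/6 − 1
= 3610/6 − 1 ≈ 601.7 − 1 ≈ 600.7 → 601

N ≈ 601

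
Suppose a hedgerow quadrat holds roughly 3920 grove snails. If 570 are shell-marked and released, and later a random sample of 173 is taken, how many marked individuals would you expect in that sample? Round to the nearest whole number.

expected recaptures ≈ 25

The marked fraction of the population is 570/3920, so in a sample of 173 expect C·(M/N) marked.
E[R] = 570 × 173 / 3920 = 98610 / 3920 ≈ 25.2 → 25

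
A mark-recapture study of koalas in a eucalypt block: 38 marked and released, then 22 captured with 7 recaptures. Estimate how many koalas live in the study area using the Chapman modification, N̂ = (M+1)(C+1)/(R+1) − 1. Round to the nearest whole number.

N ≈ 111

N̂ = (38+1)(22+1)/(7+1) − 1 = 39·23/8 − 1
= 897/8 − 1 ≈ 112.1 − 1 ≈ 111.1 → 111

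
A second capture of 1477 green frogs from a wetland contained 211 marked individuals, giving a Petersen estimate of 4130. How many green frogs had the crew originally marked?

From N = M·C/R: M = N·R / C = 4130·211 / 1477 = 871430 / 1477 = 590.

M = 590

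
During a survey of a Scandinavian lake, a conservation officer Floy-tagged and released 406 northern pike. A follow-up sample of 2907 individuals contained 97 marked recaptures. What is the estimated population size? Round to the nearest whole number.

N ≈ 12,167

If marked individuals mix randomly, R/C ≈ M/N, giving N ≈ M·C/R.
N = (406 × 2907) / 97 = 1180242 / 97 ≈ 12167.4 → 12167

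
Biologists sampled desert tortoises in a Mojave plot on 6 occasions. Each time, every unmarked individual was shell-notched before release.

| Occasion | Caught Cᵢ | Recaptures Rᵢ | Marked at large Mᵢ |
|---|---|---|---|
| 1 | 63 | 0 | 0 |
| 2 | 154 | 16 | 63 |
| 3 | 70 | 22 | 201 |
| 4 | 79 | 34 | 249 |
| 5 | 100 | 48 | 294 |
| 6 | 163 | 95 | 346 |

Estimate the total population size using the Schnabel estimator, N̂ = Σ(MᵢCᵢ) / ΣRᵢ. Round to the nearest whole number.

N ≈ 601

Σ MᵢCᵢ = 0·63 + 63·154 + 201·70 + 249·79 + 294·100 + 346·163 = 0 + 9702 + 14070 + 19671 + 29400 + 56398 = 129241
Σ Rᵢ = 0 + 16 + 22 + 34 + 48 + 95 = 215
N̂ = 129241 / 215 ≈ 601.1 → 601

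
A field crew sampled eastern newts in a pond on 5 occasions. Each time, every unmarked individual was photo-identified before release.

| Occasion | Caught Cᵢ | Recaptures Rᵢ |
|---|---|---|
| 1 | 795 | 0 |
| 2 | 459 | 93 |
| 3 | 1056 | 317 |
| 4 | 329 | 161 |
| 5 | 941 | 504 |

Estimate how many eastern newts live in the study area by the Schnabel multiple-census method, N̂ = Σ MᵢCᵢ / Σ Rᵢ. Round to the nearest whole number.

N ≈ 3872

Marked at large before each occasion: Mᵢ = Σⱼ<ᵢ (Cⱼ − Rⱼ) → M1=0, M2=795, M3=1161, M4=1900, M5=2068
Σ MᵢCᵢ = 0·795 + 795·459 + 1161·1056 + 1900·329 + 2068·941 = 0 + 364905 + 1226016 + 625100 + 1945988 = 4162009
Σ Rᵢ = 0 + 93 + 317 + 161 + 504 = 1075
N̂ = 4162009 / 1075 ≈ 3871.6 → 3872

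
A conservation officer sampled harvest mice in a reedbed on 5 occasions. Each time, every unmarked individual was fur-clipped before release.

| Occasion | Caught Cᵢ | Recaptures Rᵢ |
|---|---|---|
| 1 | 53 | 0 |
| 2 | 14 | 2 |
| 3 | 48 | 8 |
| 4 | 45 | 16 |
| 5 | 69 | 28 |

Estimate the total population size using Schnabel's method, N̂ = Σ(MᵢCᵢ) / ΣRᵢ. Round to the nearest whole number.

Marked at large before each occasion: Mᵢ = Σⱼ<ᵢ (Cⱼ − Rⱼ) → M1=0, M2=53, M3=65, M4=105, M5=134
Σ MᵢCᵢ = 0·53 + 53·14 + 65·48 + 105·45 + 134·69 = 0 + 742 + 3120 + 4725 + 9246 = 17833
Σ Rᵢ = 0 + 2 + 8 + 16 + 28 = 54
N̂ = 17833 / 54 ≈ 330.2 → 330

N ≈ 330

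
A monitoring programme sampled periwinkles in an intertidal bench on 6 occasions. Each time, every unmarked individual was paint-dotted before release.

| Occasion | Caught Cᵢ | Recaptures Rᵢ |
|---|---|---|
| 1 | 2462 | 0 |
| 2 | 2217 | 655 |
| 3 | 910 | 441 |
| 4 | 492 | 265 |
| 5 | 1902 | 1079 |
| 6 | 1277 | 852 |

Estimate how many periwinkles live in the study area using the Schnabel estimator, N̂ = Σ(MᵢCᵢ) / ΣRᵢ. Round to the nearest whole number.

N ≈ 8319

Marked at large before each occasion: Mᵢ = Σⱼ<ᵢ (Cⱼ − Rⱼ) → M1=0, M2=2462, M3=4024, M4=4493, M5=4720, M6=5543
Σ MᵢCᵢ = 0·2462 + 2462·2217 + 4024·910 + 4493·492 + 4720·1902 + 5543·1277 = 0 + 5458254 + 3661840 + 2210556 + 8977440 + 7078411 = 27386501
Σ Rᵢ = 0 + 655 + 441 + 265 + 1079 + 852 = 3292
N̂ = 27386501 / 3292 ≈ 8319.1 → 8319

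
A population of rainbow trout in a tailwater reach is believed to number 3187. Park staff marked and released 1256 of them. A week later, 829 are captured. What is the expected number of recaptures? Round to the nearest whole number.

expected recaptures ≈ 327

The marked fraction of the population is 1256/3187, so in a sample of 829 expect C·(M/N) marked.
E[R] = 1256 × 829 / 3187 = 1041224 / 3187 ≈ 326.7 → 327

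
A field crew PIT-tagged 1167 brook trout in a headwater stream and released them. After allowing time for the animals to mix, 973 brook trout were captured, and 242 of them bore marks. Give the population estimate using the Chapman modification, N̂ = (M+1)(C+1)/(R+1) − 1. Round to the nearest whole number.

N ≈ 4681

N̂ = (1167+1)(973+1)/(242+1) − 1 = 1168·974/243 − 1
= 1137632/243 − 1 ≈ 4681.6 − 1 ≈ 4680.6 → 4681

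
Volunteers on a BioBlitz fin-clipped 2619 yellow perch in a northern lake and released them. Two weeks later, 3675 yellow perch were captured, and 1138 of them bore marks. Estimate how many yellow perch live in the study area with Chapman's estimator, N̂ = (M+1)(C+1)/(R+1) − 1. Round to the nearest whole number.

N̂ = (2619+1)(3675+1)/(1138+1) − 1 = 2620·3676/1139 − 1
= 9631120/1139 − 1 ≈ 8455.8 − 1 ≈ 8454.8 → 8455

N ≈ 8455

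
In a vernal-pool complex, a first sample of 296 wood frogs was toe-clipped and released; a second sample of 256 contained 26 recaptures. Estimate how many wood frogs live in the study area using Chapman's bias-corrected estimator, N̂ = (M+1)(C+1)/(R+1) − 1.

N̂ = (296+1)(256+1)/(26+1) − 1 = 297·257/27 − 1
= 76329/27 − 1 = 2827 − 1 = 2826

N = 2826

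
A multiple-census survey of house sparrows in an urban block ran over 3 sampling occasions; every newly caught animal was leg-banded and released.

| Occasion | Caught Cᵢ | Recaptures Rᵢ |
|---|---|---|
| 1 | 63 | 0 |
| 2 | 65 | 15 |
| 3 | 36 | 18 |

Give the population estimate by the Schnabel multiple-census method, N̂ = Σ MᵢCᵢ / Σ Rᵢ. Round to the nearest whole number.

N ≈ 247

Marked at large before each occasion: Mᵢ = Σⱼ<ᵢ (Cⱼ − Rⱼ) → M1=0, M2=63, M3=113
Σ MᵢCᵢ = 0·63 + 63·65 + 113·36 = 0 + 4095 + 4068 = 8163
Σ Rᵢ = 0 + 15 + 18 = 33
N̂ = 8163 / 33 ≈ 247.4 → 247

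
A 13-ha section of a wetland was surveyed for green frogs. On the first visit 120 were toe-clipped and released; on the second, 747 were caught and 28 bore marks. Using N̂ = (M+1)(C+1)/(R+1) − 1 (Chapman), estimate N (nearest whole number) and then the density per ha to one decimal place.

density ≈ 240.0 green frogs per ha

N̂ = 121·748/29 − 1 = 90508/29 − 1 ≈ 3120.0 → 3120
Density = N̂ / area = 3120 / 13 = 240.0 per ha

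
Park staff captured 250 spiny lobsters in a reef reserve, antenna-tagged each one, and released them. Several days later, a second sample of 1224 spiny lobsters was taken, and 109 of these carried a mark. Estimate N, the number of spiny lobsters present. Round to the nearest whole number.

If marked individuals mix randomly, R/C ≈ M/N, giving N ≈ M·C/R.
N = (250 × 1224) / 109 = 306000 / 109 ≈ 2807.3 → 2807

N ≈ 2807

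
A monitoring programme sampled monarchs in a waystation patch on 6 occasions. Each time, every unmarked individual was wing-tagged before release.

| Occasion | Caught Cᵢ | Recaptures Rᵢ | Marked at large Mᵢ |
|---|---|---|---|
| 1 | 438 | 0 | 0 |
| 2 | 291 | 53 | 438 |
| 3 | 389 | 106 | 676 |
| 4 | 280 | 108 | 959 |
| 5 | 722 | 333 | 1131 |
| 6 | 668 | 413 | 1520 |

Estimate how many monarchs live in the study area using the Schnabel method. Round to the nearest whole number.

Σ MᵢCᵢ = 0·438 + 438·291 + 676·389 + 959·280 + 1131·722 + 1520·668 = 0 + 127458 + 262964 + 268520 + 816582 + 1015360 = 2490884
Σ Rᵢ = 0 + 53 + 106 + 108 + 333 + 413 = 1013
N̂ = 2490884 / 1013 ≈ 2458.9 → 2459

N ≈ 2459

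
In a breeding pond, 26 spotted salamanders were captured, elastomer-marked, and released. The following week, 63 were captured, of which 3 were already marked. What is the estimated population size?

N = 546

The marked fraction in the recapture sample should equal the marked fraction in the population: 3/63 = 26/N.
N = (26 × 63) / 3 = 1638 / 3 = 546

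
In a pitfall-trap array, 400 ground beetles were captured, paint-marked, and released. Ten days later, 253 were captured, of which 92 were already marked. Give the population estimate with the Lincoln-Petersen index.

If marked individuals mix randomly, R/C ≈ M/N, giving N ≈ M·C/R.
N = (400 × 253) / 92 = 101200 / 92 = 1100

N = 1100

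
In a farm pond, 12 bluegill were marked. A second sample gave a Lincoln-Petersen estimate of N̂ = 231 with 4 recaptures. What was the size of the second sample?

From N = M·C/R: C = N·R / M = 231·4 / 12 = 924 / 12 = 77.

C = 77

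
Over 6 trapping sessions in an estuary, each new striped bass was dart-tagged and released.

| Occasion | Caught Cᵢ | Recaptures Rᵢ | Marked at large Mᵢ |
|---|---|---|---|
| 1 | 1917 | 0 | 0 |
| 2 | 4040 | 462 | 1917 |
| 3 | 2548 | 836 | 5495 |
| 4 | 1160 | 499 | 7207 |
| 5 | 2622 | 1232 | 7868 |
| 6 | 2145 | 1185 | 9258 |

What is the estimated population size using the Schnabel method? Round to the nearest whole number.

Σ MᵢCᵢ = 0·1917 + 1917·4040 + 5495·2548 + 7207·1160 + 7868·2622 + 9258·2145 = 0 + 7744680 + 14001260 + 8360120 + 20629896 + 19858410 = 70594366
Σ Rᵢ = 0 + 462 + 836 + 499 + 1232 + 1185 = 4214
N̂ = 70594366 / 4214 ≈ 16752.3 → 16752

N ≈ 16,752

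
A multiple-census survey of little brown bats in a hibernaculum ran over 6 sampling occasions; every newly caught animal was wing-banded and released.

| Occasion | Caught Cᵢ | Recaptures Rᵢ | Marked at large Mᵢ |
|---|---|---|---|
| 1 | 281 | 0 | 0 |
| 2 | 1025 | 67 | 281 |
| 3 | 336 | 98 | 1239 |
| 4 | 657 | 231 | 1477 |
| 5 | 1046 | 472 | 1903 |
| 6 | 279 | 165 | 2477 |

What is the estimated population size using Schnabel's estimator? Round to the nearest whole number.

N ≈ 4217

Σ MᵢCᵢ = 0·281 + 281·1025 + 1239·336 + 1477·657 + 1903·1046 + 2477·279 = 0 + 288025 + 416304 + 970389 + 1990538 + 691083 = 4356339
Σ Rᵢ = 0 + 67 + 98 + 231 + 472 + 165 = 1033
N̂ = 4356339 / 1033 ≈ 4217.2 → 4217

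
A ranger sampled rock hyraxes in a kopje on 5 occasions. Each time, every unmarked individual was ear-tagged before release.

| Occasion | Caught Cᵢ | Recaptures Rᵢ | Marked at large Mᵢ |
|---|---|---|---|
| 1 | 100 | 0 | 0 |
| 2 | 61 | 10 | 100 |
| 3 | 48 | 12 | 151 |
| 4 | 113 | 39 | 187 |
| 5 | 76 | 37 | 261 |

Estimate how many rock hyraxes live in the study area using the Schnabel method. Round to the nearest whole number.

N ≈ 554

Σ MᵢCᵢ = 0·100 + 100·61 + 151·48 + 187·113 + 261·76 = 0 + 6100 + 7248 + 21131 + 19836 = 54315
Σ Rᵢ = 0 + 10 + 12 + 39 + 37 = 98
N̂ = 54315 / 98 ≈ 554.2 → 554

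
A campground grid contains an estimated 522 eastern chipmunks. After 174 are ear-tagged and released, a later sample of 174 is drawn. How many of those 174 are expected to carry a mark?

expected recaptures = 58

The marked fraction of the population is 174/522, so in a sample of 174 expect C·(M/N) marked.
E[R] = 174 × 174 / 522 = 30276 / 522 = 58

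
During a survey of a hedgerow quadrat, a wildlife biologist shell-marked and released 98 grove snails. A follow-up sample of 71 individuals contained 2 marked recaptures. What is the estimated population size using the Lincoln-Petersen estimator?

N = (98 × 71) / 2 = 6958 / 2 = 3479

N = 3479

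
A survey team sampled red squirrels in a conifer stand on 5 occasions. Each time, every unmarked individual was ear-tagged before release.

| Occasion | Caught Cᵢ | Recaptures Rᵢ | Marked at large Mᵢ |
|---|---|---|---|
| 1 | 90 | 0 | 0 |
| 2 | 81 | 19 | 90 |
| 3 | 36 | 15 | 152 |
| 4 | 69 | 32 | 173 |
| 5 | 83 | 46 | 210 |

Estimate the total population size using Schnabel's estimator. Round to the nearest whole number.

N ≈ 376

Σ MᵢCᵢ = 0·90 + 90·81 + 152·36 + 173·69 + 210·83 = 0 + 7290 + 5472 + 11937 + 17430 = 42129
Σ Rᵢ = 0 + 19 + 15 + 32 + 46 = 112
N̂ = 42129 / 112 ≈ 376.2 → 376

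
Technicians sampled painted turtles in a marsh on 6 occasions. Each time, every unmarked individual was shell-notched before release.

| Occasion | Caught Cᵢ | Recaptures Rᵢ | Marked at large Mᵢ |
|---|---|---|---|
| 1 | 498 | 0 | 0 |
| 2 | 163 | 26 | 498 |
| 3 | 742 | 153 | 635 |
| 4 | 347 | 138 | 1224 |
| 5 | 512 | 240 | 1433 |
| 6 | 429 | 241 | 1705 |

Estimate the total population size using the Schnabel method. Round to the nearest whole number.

Σ MᵢCᵢ = 0·498 + 498·163 + 635·742 + 1224·347 + 1433·512 + 1705·429 = 0 + 81174 + 471170 + 424728 + 733696 + 731445 = 2442213
Σ Rᵢ = 0 + 26 + 153 + 138 + 240 + 241 = 798
N̂ = 2442213 / 798 ≈ 3060.4 → 3060

N ≈ 3060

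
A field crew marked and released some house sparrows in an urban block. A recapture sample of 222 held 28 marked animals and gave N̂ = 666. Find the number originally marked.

M = 84

From N = M·C/R: M = N·R / C = 666·28 / 222 = 18648 / 222 = 84.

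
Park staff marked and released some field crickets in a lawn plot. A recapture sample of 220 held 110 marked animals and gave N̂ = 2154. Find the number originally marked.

From N = M·C/R: M = N·R / C = 2154·110 / 220 = 236940 / 220 = 1077.

M = 1077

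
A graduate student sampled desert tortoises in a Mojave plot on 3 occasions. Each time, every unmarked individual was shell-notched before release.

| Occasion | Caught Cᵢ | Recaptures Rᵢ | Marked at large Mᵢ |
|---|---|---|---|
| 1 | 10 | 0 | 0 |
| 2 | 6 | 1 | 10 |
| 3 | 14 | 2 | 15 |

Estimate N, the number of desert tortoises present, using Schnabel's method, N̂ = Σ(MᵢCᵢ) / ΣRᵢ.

Σ MᵢCᵢ = 0·10 + 10·6 + 15·14 = 0 + 60 + 210 = 270
Σ Rᵢ = 0 + 1 + 2 = 3
N̂ = 270 / 3 = 90

N = 90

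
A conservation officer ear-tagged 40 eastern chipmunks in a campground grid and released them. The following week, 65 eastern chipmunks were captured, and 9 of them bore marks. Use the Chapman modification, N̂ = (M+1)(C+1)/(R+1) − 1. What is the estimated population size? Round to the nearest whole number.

N ≈ 270

N̂ = (40+1)(65+1)/(9+1) − 1 = 41·66/10 − 1
= 2706/10 − 1 ≈ 270.6 − 1 ≈ 269.6 → 270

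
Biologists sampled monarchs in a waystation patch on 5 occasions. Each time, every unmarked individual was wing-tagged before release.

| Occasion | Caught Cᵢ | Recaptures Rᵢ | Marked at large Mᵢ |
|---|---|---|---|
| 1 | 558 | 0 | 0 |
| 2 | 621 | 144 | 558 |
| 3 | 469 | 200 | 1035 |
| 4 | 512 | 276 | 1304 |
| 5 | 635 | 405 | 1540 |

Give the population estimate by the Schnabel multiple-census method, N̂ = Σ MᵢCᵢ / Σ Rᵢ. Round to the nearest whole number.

N ≈ 2417

Σ MᵢCᵢ = 0·558 + 558·621 + 1035·469 + 1304·512 + 1540·635 = 0 + 346518 + 485415 + 667648 + 977900 = 2477481
Σ Rᵢ = 0 + 144 + 200 + 276 + 405 = 1025
N̂ = 2477481 / 1025 ≈ 2417.1 → 2417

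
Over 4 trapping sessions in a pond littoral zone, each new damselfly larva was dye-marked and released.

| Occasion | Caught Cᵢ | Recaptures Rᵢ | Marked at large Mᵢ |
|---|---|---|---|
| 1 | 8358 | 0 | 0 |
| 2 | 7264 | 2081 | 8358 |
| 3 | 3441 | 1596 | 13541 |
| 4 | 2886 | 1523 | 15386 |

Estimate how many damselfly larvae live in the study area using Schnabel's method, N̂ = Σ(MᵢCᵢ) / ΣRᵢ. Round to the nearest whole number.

Σ MᵢCᵢ = 0·8358 + 8358·7264 + 13541·3441 + 15386·2886 = 0 + 60712512 + 46594581 + 44403996 = 151711089
Σ Rᵢ = 0 + 2081 + 1596 + 1523 = 5200
N̂ = 151711089 / 5200 ≈ 29175.2 → 29175

N ≈ 29,175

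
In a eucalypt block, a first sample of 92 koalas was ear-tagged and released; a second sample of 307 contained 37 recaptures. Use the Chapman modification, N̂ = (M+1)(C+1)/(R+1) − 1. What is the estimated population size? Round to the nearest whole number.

N ≈ 753

N̂ = (92+1)(307+1)/(37+1) − 1 = 93·308/38 − 1
= 28644/38 − 1 ≈ 753.8 − 1 ≈ 752.8 → 753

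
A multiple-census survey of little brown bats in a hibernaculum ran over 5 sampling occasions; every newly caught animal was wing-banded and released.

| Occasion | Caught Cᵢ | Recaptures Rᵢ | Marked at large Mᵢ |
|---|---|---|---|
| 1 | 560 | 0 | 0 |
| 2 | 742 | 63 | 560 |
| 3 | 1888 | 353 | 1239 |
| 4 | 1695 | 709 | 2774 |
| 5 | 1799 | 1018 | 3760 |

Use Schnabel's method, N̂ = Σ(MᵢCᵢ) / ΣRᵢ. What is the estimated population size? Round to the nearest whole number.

Σ MᵢCᵢ = 0·560 + 560·742 + 1239·1888 + 2774·1695 + 3760·1799 = 0 + 415520 + 2339232 + 4701930 + 6764240 = 14220922
Σ Rᵢ = 0 + 63 + 353 + 709 + 1018 = 2143
N̂ = 14220922 / 2143 ≈ 6636.0 → 6636

N ≈ 6636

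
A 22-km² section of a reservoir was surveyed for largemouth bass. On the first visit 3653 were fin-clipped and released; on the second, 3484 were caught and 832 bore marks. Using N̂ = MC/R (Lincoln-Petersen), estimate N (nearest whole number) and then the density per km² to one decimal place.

N̂ = 3653·3484/832 = 12727052/832 ≈ 15296.9 → 15297
Density = N̂ / area = 15297 / 22 ≈ 695.32 → 695.3 per km²

density ≈ 695.3 largemouth bass per km²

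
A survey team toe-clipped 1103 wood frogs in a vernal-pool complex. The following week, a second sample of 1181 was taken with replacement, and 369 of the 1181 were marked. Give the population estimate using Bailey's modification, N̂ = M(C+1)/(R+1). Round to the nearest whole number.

N̂ = 1103·(1181+1)/(369+1) = 1103·1182/370 = 1303746/370 ≈ 3523.6 → 3524

N ≈ 3524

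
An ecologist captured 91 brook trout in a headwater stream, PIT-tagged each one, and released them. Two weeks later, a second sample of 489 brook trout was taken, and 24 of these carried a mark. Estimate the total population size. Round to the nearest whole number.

The marked fraction in the recapture sample should equal the marked fraction in the population: 24/489 = 91/N.
N = (91 × 489) / 24 = 44499 / 24 ≈ 1854.1 → 1854

N ≈ 1854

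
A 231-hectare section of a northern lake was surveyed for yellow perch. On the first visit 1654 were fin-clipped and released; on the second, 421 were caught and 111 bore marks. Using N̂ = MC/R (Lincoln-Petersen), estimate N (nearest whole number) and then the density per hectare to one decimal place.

N̂ = 1654·421/111 = 696334/111 ≈ 6273.3 → 6273
Density = N̂ / area = 6273 / 231 ≈ 27.16 → 27.2 per hectare

density ≈ 27.2 yellow perch per hectare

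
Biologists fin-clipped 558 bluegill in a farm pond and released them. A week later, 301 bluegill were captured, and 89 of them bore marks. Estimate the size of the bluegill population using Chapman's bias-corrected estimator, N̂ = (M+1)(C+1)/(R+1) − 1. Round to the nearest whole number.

N̂ = (558+1)(301+1)/(89+1) − 1 = 559·302/90 − 1
= 168818/90 − 1 ≈ 1875.8 − 1 ≈ 1874.8 → 1875

N ≈ 1875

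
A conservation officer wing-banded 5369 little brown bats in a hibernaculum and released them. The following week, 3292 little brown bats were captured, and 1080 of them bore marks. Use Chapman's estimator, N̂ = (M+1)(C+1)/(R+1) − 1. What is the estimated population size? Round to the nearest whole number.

N ≈ 16,357

N̂ = (5369+1)(3292+1)/(1080+1) − 1 = 5370·3293/1081 − 1
= 17683410/1081 − 1 ≈ 16358.4 − 1 ≈ 16357.4 → 16357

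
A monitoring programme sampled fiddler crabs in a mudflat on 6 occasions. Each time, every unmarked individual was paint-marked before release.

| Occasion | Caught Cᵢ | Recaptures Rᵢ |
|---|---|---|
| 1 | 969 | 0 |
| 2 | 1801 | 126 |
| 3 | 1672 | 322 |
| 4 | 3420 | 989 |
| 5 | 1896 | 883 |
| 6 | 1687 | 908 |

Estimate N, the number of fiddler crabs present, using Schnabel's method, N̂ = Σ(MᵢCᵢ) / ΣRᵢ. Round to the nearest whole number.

Marked at large before each occasion: Mᵢ = Σⱼ<ᵢ (Cⱼ − Rⱼ) → M1=0, M2=969, M3=2644, M4=3994, M5=6425, M6=7438
Σ MᵢCᵢ = 0·969 + 969·1801 + 2644·1672 + 3994·3420 + 6425·1896 + 7438·1687 = 0 + 1745169 + 4420768 + 13659480 + 12181800 + 12547906 = 44555123
Σ Rᵢ = 0 + 126 + 322 + 989 + 883 + 908 = 3228
N̂ = 44555123 / 3228 ≈ 13802.7 → 13803

N ≈ 13,803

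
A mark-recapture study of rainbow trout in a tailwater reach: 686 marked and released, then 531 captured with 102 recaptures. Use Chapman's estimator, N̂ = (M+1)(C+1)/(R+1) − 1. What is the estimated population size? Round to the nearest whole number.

N̂ = (686+1)(531+1)/(102+1) − 1 = 687·532/103 − 1
= 365484/103 − 1 ≈ 3548.4 − 1 ≈ 3547.4 → 3547

N ≈ 3547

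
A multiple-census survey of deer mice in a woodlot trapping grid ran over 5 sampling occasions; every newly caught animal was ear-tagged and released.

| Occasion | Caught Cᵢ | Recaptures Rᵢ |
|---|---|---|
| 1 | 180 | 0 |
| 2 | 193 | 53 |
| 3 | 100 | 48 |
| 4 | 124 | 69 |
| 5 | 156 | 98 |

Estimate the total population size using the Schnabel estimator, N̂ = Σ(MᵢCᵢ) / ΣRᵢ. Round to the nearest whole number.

Marked at large before each occasion: Mᵢ = Σⱼ<ᵢ (Cⱼ − Rⱼ) → M1=0, M2=180, M3=320, M4=372, M5=427
Σ MᵢCᵢ = 0·180 + 180·193 + 320·100 + 372·124 + 427·156 = 0 + 34740 + 32000 + 46128 + 66612 = 179480
Σ Rᵢ = 0 + 53 + 48 + 69 + 98 = 268
N̂ = 179480 / 268 ≈ 669.7 → 670

N ≈ 670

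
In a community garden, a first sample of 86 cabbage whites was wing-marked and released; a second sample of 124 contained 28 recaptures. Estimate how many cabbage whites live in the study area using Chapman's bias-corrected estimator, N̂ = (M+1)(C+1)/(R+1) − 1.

N = 374

N̂ = (86+1)(124+1)/(28+1) − 1 = 87·125/29 − 1
= 10875/29 − 1 = 375 − 1 = 374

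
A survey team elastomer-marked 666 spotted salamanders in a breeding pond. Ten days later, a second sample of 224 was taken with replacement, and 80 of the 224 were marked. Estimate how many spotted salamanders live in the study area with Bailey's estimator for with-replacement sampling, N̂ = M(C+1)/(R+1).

N = 1850

N̂ = 666·(224+1)/(80+1) = 666·225/81 = 149850/81 = 1850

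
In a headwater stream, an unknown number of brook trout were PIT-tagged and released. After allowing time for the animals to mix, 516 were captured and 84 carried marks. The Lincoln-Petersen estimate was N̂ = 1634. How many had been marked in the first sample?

M = 266

From N = M·C/R: M = N·R / C = 1634·84 / 516 = 137256 / 516 = 266.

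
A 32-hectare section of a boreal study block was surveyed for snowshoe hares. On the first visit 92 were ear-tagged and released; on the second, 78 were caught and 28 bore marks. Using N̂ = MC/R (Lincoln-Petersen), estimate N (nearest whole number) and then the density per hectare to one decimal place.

density ≈ 8.0 snowshoe hares per hectare

N̂ = 92·78/28 = 7176/28 ≈ 256.3 → 256
Density = N̂ / area = 256 / 32 = 8.0 per hectare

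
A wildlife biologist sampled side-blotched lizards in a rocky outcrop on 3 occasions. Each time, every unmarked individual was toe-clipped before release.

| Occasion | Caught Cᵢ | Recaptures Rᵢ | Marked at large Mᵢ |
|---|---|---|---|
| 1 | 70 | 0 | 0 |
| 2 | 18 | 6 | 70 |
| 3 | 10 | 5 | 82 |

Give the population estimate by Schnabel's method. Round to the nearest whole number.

Σ MᵢCᵢ = 0·70 + 70·18 + 82·10 = 0 + 1260 + 820 = 2080
Σ Rᵢ = 0 + 6 + 5 = 11
N̂ = 2080 / 11 ≈ 189.1 → 189

N ≈ 189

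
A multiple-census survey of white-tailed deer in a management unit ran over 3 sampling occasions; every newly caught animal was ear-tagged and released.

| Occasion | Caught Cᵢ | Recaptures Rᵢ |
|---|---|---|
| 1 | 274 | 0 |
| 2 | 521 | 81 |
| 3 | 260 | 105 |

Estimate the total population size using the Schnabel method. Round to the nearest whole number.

N ≈ 1766

Marked at large before each occasion: Mᵢ = Σⱼ<ᵢ (Cⱼ − Rⱼ) → M1=0, M2=274, M3=714
Σ MᵢCᵢ = 0·274 + 274·521 + 714·260 = 0 + 142754 + 185640 = 328394
Σ Rᵢ = 0 + 81 + 105 = 186
N̂ = 328394 / 186 ≈ 1765.6 → 1766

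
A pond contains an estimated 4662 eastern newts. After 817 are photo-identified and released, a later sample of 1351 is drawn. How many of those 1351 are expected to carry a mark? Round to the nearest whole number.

Expected recaptures E[R] = M·C / N.
E[R] = 817 × 1351 / 4662 = 1103767 / 4662 ≈ 236.8 → 237

expected recaptures ≈ 237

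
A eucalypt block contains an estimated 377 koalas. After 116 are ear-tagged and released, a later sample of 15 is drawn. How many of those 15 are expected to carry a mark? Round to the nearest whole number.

Expected recaptures E[R] = M·C / N.
E[R] = 116 × 15 / 377 = 1740 / 377 ≈ 4.6 → 5

expected recaptures ≈ 5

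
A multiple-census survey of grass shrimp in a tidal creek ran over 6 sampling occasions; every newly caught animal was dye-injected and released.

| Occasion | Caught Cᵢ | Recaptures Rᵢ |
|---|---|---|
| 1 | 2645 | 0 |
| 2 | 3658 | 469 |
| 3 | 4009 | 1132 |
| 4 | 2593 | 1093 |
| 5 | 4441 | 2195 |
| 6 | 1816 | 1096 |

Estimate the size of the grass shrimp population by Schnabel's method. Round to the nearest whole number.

N ≈ 20,655

Marked at large before each occasion: Mᵢ = Σⱼ<ᵢ (Cⱼ − Rⱼ) → M1=0, M2=2645, M3=5834, M4=8711, M5=10211, M6=12457
Σ MᵢCᵢ = 0·2645 + 2645·3658 + 5834·4009 + 8711·2593 + 10211·4441 + 12457·1816 = 0 + 9675410 + 23388506 + 22587623 + 45347051 + 22621912 = 123620502
Σ Rᵢ = 0 + 469 + 1132 + 1093 + 2195 + 1096 = 5985
N̂ = 123620502 / 5985 ≈ 20655.1 → 20655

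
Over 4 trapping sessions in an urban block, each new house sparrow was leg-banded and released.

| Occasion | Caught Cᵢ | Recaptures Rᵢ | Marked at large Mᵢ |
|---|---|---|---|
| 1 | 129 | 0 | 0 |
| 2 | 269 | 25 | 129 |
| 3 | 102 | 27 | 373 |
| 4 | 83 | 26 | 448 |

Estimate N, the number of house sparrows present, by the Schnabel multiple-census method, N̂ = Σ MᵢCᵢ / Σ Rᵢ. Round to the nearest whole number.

N ≈ 1409

Σ MᵢCᵢ = 0·129 + 129·269 + 373·102 + 448·83 = 0 + 34701 + 38046 + 37184 = 109931
Σ Rᵢ = 0 + 25 + 27 + 26 = 78
N̂ = 109931 / 78 ≈ 1409.4 → 1409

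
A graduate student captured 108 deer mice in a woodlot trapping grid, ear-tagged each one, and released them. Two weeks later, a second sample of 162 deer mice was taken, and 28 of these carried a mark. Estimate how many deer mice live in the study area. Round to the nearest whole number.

Lincoln-Petersen assumes M/N = R/C, so N = M·C / R.
N = (108 × 162) / 28 = 17496 / 28 ≈ 624.9 → 625

N ≈ 625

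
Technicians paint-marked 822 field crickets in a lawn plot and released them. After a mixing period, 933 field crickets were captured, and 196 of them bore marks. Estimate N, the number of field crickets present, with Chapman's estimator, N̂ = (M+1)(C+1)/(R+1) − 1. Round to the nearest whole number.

N ≈ 3901

N̂ = (822+1)(933+1)/(196+1) − 1 = 823·934/197 − 1
= 768682/197 − 1 ≈ 3901.9 − 1 ≈ 3900.9 → 3901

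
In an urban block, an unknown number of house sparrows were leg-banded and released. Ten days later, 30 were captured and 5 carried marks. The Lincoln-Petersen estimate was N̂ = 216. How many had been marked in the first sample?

From N = M·C/R: M = N·R / C = 216·5 / 30 = 1080 / 30 = 36.

M = 36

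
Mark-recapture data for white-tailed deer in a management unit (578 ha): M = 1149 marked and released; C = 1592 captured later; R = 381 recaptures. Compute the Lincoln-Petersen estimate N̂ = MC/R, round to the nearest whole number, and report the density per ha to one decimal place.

N̂ = 1149·1592/381 = 1829208/381 ≈ 4801.1 → 4801
Density = N̂ / area = 4801 / 578 ≈ 8.31 → 8.3 per ha

density ≈ 8.3 white-tailed deer per ha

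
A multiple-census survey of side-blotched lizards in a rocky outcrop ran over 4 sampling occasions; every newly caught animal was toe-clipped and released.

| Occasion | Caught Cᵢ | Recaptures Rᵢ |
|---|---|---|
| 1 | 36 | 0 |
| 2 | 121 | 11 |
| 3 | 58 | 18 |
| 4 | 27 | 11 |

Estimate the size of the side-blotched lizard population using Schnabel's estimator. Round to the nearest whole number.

N ≈ 446

Marked at large before each occasion: Mᵢ = Σⱼ<ᵢ (Cⱼ − Rⱼ) → M1=0, M2=36, M3=146, M4=186
Σ MᵢCᵢ = 0·36 + 36·121 + 146·58 + 186·27 = 0 + 4356 + 8468 + 5022 = 17846
Σ Rᵢ = 0 + 11 + 18 + 11 = 40
N̂ = 17846 / 40 ≈ 446.1 → 446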